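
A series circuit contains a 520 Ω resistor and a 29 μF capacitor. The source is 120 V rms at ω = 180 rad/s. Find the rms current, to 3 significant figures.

217 mA

X_C = 1/(ωC) = 192 Ω
Z = 520 − j192 Ω
|Z| = √(520² + 192²) = 554 Ω
I = V/|Z| = 120/554 = 217 mA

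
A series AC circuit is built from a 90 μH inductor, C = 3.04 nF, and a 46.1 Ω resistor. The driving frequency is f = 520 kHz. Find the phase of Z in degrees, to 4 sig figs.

76.59°

ω = 2πf = 3.267e+06 rad/s
X_L = ωL = 294.1 Ω
X_C = 1/(ωC) = 100.7 Ω
Net reactance X = X_L − X_C = 193.4 Ω
Z = 46.10 + j193.4 Ω
|Z| = √(46.10² + 193.4²) = 198.8 Ω
∠Z = arctan(193.4/46.10) = 76.59°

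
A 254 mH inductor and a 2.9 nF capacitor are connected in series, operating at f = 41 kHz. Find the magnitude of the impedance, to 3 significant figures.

64100 Ω

ω = 2πf = 257600 rad/s
X_L = ωL = 65400 Ω
X_C = 1/(ωC) = 1340 Ω
Net reactance X = X_L − X_C = 64100 Ω
Z = j64100 Ω
|Z| = √(0² + 64100²) = 64100 Ω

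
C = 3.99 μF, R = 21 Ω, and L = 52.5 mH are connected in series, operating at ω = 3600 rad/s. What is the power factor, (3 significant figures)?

X_L = ωL = 189 Ω
X_C = 1/(ωC) = 69.6 Ω
Net reactance X = X_L − X_C = 119 Ω
Z = 21.0 + j119 Ω
|Z| = √(21.0² + 119²) = 121 Ω
∠Z = arctan(119/21.0) = 80.0°
cos φ = cos(80.0°) = 0.173

0.173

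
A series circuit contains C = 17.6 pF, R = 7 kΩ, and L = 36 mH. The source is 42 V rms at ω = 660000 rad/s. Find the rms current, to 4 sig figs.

X_L = ωL = 23760 Ω
X_C = 1/(ωC) = 86090 Ω
Net reactance X = X_L − X_C = -62330 Ω
Z = 7000 − j62330 Ω
|Z| = √(7000² + 62330²) = 62720 Ω
I = V/|Z| = 42/62720 = 669.6 μA

669.6 μA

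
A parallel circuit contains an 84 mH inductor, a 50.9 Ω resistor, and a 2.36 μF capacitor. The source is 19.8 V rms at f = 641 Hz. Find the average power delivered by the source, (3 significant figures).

ω = 2πf = 4028 rad/s
X_L = ωL = 338 Ω
X_C = 1/(ωC) = 105 Ω
Parallel: admittances add. Y = 1/R + 1/(jωL) + jωC
Y = (0.0196 + j0.00655) S
|Y| = 0.0207 S → |Z| = 1/|Y| = 48.3 Ω, ∠Z = −∠Y = -18.4°
I = V/|Z| = 410 mA
P = VI cos φ = 19.8 × 0.410 × cos(-18.4°) = 7.70 W

7.70 W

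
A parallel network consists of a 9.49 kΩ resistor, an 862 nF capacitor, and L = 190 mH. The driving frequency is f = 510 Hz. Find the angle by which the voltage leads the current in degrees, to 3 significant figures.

ω = 2πf = 3204 rad/s
X_L = ωL = 609 Ω
X_C = 1/(ωC) = 362 Ω
Parallel: admittances add. Y = 1/R + 1/(jωL) + jωC
Y = (0.000105 + j0.00112) S
|Y| = 0.00112 S → |Z| = 1/|Y| = 889 Ω, ∠Z = −∠Y = -84.6°

-84.6°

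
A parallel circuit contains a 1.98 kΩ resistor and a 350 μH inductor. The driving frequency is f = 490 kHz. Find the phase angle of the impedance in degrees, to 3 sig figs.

61.4°

ω = 2πf = 3.079e+06 rad/s
X_L = ωL = 1080 Ω
Parallel: admittances add. Y = 1/R + 1/(jωL)
Y = (0.000505 − j0.000928) S
|Y| = 0.00106 S → |Z| = 1/|Y| = 946 Ω, ∠Z = −∠Y = 61.4°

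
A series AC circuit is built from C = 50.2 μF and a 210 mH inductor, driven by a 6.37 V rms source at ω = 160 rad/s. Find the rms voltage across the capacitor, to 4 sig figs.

8.725 V

X_L = ωL = 33.60 Ω
X_C = 1/(ωC) = 124.5 Ω
Net reactance X = X_L − X_C = -90.90 Ω
Z = − j90.90 Ω
|Z| = √(0² + 90.90²) = 90.90 Ω
I = V/|Z| = 70.08 mA
V_C = I·|Z_C| = 0.07008 × 124.5 = 8.725 V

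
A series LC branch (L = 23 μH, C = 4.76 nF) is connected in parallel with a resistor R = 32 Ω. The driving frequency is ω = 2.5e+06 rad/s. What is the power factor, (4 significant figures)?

X_L = ωL = 57.50 Ω
X_C = 1/(ωC) = 84.03 Ω
Branch 1: Z₁ = R = 32.00 Ω
Branch 2 (series LC): Z₂ = j(X_L − X_C) = −j26.53 Ω
Parallel: Z = Z₁Z₂/(Z₁+Z₂), |Z| = 20.43 Ω, ∠Z = -50.34°
cos φ = cos(-50.34°) = 0.6383

0.6383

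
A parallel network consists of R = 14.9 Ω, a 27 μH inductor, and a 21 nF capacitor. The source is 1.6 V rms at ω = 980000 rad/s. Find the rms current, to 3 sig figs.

111 mA

X_L = ωL = 26.5 Ω
X_C = 1/(ωC) = 48.6 Ω
Parallel: admittances add. Y = 1/R + 1/(jωL) + jωC
Y = (0.0671 − j0.0172) S
|Y| = 0.0693 S → |Z| = 1/|Y| = 14.4 Ω, ∠Z = −∠Y = 14.4°
I = V/|Z| = 1.6/14.4 = 111 mA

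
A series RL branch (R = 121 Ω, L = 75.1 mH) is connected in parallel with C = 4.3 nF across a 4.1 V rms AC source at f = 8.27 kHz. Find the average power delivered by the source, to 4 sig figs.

ω = 2πf = 51960 rad/s
X_L = ωL = 3902 Ω
X_C = 1/(ωC) = 4476 Ω
Branch 1 (R+jX_L): Z₁ = 121.0 + j3902 Ω, |Z₁| = 3904 Ω
Branch 2 (−jX_C): Z₂ = −j4476 Ω
Parallel: Z = Z₁Z₂/(Z₁+Z₂), |Z| = 29830 Ω, ∠Z = 76.30°
I = V/|Z| = 137.5 μA
P = VI cos φ = 4.1 × 0.0001375 × cos(76.30°) = 133.4 μW

133.4 μW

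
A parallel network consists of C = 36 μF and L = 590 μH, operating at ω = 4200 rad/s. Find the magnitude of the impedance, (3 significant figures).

X_L = ωL = 2.48 Ω
X_C = 1/(ωC) = 6.61 Ω
Parallel: admittances add. Y = 1/(jωL) + jωC
Y = (0 − j0.252) S
|Y| = 0.252 S → |Z| = 1/|Y| = 3.96 Ω, ∠Z = −∠Y = 90.0°

3.96 Ω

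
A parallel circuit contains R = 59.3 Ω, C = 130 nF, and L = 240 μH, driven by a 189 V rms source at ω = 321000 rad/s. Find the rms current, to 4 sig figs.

X_L = ωL = 77.04 Ω
X_C = 1/(ωC) = 23.96 Ω
Parallel: admittances add. Y = 1/R + 1/(jωL) + jωC
Y = (0.01686 + j0.02875) S
|Y| = 0.03333 S → |Z| = 1/|Y| = 30.00 Ω, ∠Z = −∠Y = -59.61°
I = V/|Z| = 189/30.00 = 6.299 A

6.299 A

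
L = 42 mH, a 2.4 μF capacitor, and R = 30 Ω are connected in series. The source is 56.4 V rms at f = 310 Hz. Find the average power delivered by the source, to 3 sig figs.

ω = 2πf = 1948 rad/s
X_L = ωL = 81.8 Ω
X_C = 1/(ωC) = 214 Ω
Net reactance X = X_L − X_C = -132 Ω
Z = 30.0 − j132 Ω
|Z| = √(30.0² + 132²) = 135 Ω
∠Z = arctan(-132/30.0) = -77.2°
I = V/|Z| = 416 mA
P = VI cos φ = 56.4 × 0.416 × cos(-77.2°) = 5.20 W

5.20 W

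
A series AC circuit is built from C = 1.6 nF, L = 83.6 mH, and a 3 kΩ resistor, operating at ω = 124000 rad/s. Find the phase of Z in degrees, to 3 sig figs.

60.6°

X_L = ωL = 10400 Ω
X_C = 1/(ωC) = 5040 Ω
Net reactance X = X_L − X_C = 5330 Ω
Z = 3000 + j5330 Ω
|Z| = √(3000² + 5330²) = 6110 Ω
∠Z = arctan(5330/3000) = 60.6°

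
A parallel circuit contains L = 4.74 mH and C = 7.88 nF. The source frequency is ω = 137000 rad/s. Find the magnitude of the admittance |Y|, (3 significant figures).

460 μS

X_L = ωL = 649 Ω
X_C = 1/(ωC) = 926 Ω
Parallel: admittances add. Y = 1/(jωL) + jωC
Y = (0 − j0.000460) S
|Y| = 0.000460 S → |Z| = 1/|Y| = 2170 Ω, ∠Z = −∠Y = 90.0°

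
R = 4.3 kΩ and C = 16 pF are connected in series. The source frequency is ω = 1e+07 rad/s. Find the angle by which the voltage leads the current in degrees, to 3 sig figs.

-55.5°

X_C = 1/(ωC) = 6250 Ω
Z = 4300 − j6250 Ω
|Z| = √(4300² + 6250²) = 7590 Ω
∠Z = arctan(-6250/4300) = -55.5°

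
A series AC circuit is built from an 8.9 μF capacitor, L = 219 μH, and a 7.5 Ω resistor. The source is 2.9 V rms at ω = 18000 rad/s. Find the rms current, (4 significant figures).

X_L = ωL = 3.942 Ω
X_C = 1/(ωC) = 6.242 Ω
Net reactance X = X_L − X_C = -2.300 Ω
Z = 7.500 − j2.300 Ω
|Z| = √(7.500² + 2.300²) = 7.845 Ω
I = V/|Z| = 2.9/7.845 = 369.7 mA

369.7 mA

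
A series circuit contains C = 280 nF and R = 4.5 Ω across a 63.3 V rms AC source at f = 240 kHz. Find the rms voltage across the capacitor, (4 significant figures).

ω = 2πf = 1.508e+06 rad/s
X_C = 1/(ωC) = 2.368 Ω
Z = 4.500 − j2.368 Ω
|Z| = √(4.500² + 2.368²) = 5.085 Ω
I = V/|Z| = 12.45 A
V_C = I·|Z_C| = 12.45 × 2.368 = 29.48 V

29.48 V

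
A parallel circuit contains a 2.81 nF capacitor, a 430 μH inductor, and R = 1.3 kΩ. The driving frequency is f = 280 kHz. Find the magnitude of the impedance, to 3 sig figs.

270 Ω

ω = 2πf = 1.759e+06 rad/s
X_L = ωL = 756 Ω
X_C = 1/(ωC) = 202 Ω
Parallel: admittances add. Y = 1/R + 1/(jωL) + jωC
Y = (0.000769 + j0.00362) S
|Y| = 0.00370 S → |Z| = 1/|Y| = 270 Ω, ∠Z = −∠Y = -78.0°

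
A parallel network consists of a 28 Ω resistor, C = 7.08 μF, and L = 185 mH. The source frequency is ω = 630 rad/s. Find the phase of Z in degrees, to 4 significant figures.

6.580°

X_L = ωL = 116.5 Ω
X_C = 1/(ωC) = 224.2 Ω
Parallel: admittances add. Y = 1/R + 1/(jωL) + jωC
Y = (0.03571 − j0.004120) S
|Y| = 0.03595 S → |Z| = 1/|Y| = 27.82 Ω, ∠Z = −∠Y = 6.580°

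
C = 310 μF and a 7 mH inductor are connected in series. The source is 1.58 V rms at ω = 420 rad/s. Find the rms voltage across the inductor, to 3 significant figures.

X_L = ωL = 2.94 Ω
X_C = 1/(ωC) = 7.68 Ω
Net reactance X = X_L − X_C = -4.74 Ω
Z = − j4.74 Ω
|Z| = √(0² + 4.74²) = 4.74 Ω
I = V/|Z| = 333 mA
V_L = I·|Z_L| = 0.333 × 2.94 = 0.980 V

0.980 V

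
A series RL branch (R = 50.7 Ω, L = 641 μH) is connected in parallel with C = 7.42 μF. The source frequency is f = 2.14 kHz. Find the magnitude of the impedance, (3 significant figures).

ω = 2πf = 13450 rad/s
X_L = ωL = 8.62 Ω
X_C = 1/(ωC) = 10.0 Ω
Branch 1 (R+jX_L): Z₁ = 50.7 + j8.62 Ω, |Z₁| = 51.4 Ω
Branch 2 (−jX_C): Z₂ = −j10.0 Ω
Parallel: Z = Z₁Z₂/(Z₁+Z₂), |Z| = 10.2 Ω, ∠Z = -78.8°

10.2 Ω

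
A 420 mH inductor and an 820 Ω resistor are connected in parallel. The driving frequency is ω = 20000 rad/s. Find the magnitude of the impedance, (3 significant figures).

X_L = ωL = 8400 Ω
Parallel: admittances add. Y = 1/R + 1/(jωL)
Y = (0.00122 − j0.000119) S
|Y| = 0.00123 S → |Z| = 1/|Y| = 816 Ω, ∠Z = −∠Y = 5.58°

816 Ω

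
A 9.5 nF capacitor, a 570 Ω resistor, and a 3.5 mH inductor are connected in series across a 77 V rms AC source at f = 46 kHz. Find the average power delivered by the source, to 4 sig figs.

ω = 2πf = 289000 rad/s
X_L = ωL = 1012 Ω
X_C = 1/(ωC) = 364.2 Ω
Net reactance X = X_L − X_C = 647.4 Ω
Z = 570.0 + j647.4 Ω
|Z| = √(570.0² + 647.4²) = 862.6 Ω
∠Z = arctan(647.4/570.0) = 48.64°
I = V/|Z| = 89.27 mA
P = VI cos φ = 77 × 0.08927 × cos(48.64°) = 4.542 W

4.542 W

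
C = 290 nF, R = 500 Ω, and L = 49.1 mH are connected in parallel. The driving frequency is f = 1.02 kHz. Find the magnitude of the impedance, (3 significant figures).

ω = 2πf = 6409 rad/s
X_L = ωL = 315 Ω
X_C = 1/(ωC) = 538 Ω
Parallel: admittances add. Y = 1/R + 1/(jωL) + jωC
Y = (0.00200 − j0.00132) S
|Y| = 0.00240 S → |Z| = 1/|Y| = 417 Ω, ∠Z = −∠Y = 33.4°

417 Ω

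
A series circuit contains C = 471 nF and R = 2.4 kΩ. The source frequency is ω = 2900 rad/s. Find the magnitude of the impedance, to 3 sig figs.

2510 Ω

X_C = 1/(ωC) = 732 Ω
Z = 2400 − j732 Ω
|Z| = √(2400² + 732²) = 2510 Ω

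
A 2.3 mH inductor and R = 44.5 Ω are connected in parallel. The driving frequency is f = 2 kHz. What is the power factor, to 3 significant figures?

0.545

ω = 2πf = 12570 rad/s
X_L = ωL = 28.9 Ω
Parallel: admittances add. Y = 1/R + 1/(jωL)
Y = (0.0225 − j0.0346) S
|Y| = 0.0413 S → |Z| = 1/|Y| = 24.2 Ω, ∠Z = −∠Y = 57.0°
cos φ = cos(57.0°) = 0.545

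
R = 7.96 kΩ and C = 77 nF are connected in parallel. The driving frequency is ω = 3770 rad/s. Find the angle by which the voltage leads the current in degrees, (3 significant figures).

X_C = 1/(ωC) = 3440 Ω
Parallel: admittances add. Y = 1/R + jωC
Y = (0.000126 + j0.000290) S
|Y| = 0.000316 S → |Z| = 1/|Y| = 3160 Ω, ∠Z = −∠Y = -66.6°

-66.6°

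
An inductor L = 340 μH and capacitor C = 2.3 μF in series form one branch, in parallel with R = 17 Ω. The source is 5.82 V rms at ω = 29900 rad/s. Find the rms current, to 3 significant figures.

X_L = ωL = 10.2 Ω
X_C = 1/(ωC) = 14.5 Ω
Branch 1: Z₁ = R = 17.0 Ω
Branch 2 (series LC): Z₂ = j(X_L − X_C) = −j4.38 Ω
Parallel: Z = Z₁Z₂/(Z₁+Z₂), |Z| = 4.24 Ω, ∠Z = -75.6°
I = V/|Z| = 5.82/4.24 = 1.37 A

1.37 A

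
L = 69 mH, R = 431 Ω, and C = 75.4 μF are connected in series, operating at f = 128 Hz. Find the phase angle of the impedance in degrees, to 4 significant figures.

5.171°

ω = 2πf = 804.2 rad/s
X_L = ωL = 55.49 Ω
X_C = 1/(ωC) = 16.49 Ω
Net reactance X = X_L − X_C = 39.00 Ω
Z = 431.0 + j39.00 Ω
|Z| = √(431.0² + 39.00²) = 432.8 Ω
∠Z = arctan(39.00/431.0) = 5.171°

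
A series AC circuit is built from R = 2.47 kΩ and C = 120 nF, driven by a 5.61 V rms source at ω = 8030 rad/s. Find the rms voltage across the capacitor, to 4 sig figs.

X_C = 1/(ωC) = 1038 Ω
Z = 2470 − j1038 Ω
|Z| = √(2470² + 1038²) = 2679 Ω
I = V/|Z| = 2.094 mA
V_C = I·|Z_C| = 0.002094 × 1038 = 2.173 V

2.173 V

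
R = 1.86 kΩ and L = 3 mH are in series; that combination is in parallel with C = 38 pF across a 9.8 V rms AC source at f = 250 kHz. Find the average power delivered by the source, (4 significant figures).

6.960 mW

ω = 2πf = 1.571e+06 rad/s
X_L = ωL = 4712 Ω
X_C = 1/(ωC) = 16750 Ω
Branch 1 (R+jX_L): Z₁ = 1860 + j4712 Ω, |Z₁| = 5066 Ω
Branch 2 (−jX_C): Z₂ = −j16750 Ω
Parallel: Z = Z₁Z₂/(Z₁+Z₂), |Z| = 6966 Ω, ∠Z = 59.68°
I = V/|Z| = 1.407 mA
P = VI cos φ = 9.8 × 0.001407 × cos(59.68°) = 6.960 mW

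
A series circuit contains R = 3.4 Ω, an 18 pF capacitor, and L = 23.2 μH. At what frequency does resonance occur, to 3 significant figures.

ω₀ = 1/√(LC) = 1/√(2.32e-05 × 1.8e-11) = 4.894e+07 rad/s
f₀ = ω₀/(2π) = 7.79 MHz

7.79 MHz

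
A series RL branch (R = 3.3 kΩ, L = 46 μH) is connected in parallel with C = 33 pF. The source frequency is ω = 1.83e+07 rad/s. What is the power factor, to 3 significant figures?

0.472

X_L = ωL = 842 Ω
X_C = 1/(ωC) = 1660 Ω
Branch 1 (R+jX_L): Z₁ = 3300 + j842 Ω, |Z₁| = 3410 Ω
Branch 2 (−jX_C): Z₂ = −j1660 Ω
Parallel: Z = Z₁Z₂/(Z₁+Z₂), |Z| = 1660 Ω, ∠Z = -61.8°
cos φ = cos(-61.8°) = 0.472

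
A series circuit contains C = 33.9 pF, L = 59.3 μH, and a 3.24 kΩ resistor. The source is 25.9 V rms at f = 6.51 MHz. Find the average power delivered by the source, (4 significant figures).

162.2 mW

ω = 2πf = 4.09e+07 rad/s
X_L = ωL = 2426 Ω
X_C = 1/(ωC) = 721.2 Ω
Net reactance X = X_L − X_C = 1704 Ω
Z = 3240 + j1704 Ω
|Z| = √(3240² + 1704²) = 3661 Ω
∠Z = arctan(1704/3240) = 27.75°
I = V/|Z| = 7.075 mA
P = VI cos φ = 25.9 × 0.007075 × cos(27.75°) = 162.2 mW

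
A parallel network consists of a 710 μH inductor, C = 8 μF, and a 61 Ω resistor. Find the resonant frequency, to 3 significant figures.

2.11 kHz

ω₀ = 1/√(LC) = 1/√(0.00071 × 8e-06) = 13270 rad/s
f₀ = ω₀/(2π) = 2.11 kHz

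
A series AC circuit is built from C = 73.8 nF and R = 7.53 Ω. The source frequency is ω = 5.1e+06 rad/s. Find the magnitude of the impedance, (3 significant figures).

7.98 Ω

X_C = 1/(ωC) = 2.66 Ω
Z = 7.53 − j2.66 Ω
|Z| = √(7.53² + 2.66²) = 7.98 Ω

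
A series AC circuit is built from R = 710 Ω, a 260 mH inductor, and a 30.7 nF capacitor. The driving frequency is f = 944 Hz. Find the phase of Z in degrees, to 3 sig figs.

ω = 2πf = 5931 rad/s
X_L = ωL = 1540 Ω
X_C = 1/(ωC) = 5490 Ω
Net reactance X = X_L − X_C = -3950 Ω
Z = 710 − j3950 Ω
|Z| = √(710² + 3950²) = 4010 Ω
∠Z = arctan(-3950/710) = -79.8°

-79.8°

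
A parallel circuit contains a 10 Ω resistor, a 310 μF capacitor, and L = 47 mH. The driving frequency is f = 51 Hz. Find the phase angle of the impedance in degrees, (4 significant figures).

ω = 2πf = 320.4 rad/s
X_L = ωL = 15.06 Ω
X_C = 1/(ωC) = 10.07 Ω
Parallel: admittances add. Y = 1/R + 1/(jωL) + jωC
Y = (0.1000 + j0.03294) S
|Y| = 0.1053 S → |Z| = 1/|Y| = 9.498 Ω, ∠Z = −∠Y = -18.23°

-18.23°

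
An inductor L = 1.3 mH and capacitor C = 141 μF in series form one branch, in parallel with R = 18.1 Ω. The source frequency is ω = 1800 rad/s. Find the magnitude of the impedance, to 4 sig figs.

X_L = ωL = 2.340 Ω
X_C = 1/(ωC) = 3.940 Ω
Branch 1: Z₁ = R = 18.10 Ω
Branch 2 (series LC): Z₂ = j(X_L − X_C) = −j1.600 Ω
Parallel: Z = Z₁Z₂/(Z₁+Z₂), |Z| = 1.594 Ω, ∠Z = -84.95°

1.594 Ω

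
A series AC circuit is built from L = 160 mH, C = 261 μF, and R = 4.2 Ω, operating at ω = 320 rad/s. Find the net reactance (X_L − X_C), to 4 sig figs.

X_L = ωL = 51.20 Ω
X_C = 1/(ωC) = 11.97 Ω
X = 51.20 − 11.97 = 39.23 Ω

39.23 Ω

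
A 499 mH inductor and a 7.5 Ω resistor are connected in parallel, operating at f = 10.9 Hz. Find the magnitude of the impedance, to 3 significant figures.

7.33 Ω

ω = 2πf = 68.49 rad/s
X_L = ωL = 34.2 Ω
Parallel: admittances add. Y = 1/R + 1/(jωL)
Y = (0.133 − j0.0293) S
|Y| = 0.137 S → |Z| = 1/|Y| = 7.33 Ω, ∠Z = −∠Y = 12.4°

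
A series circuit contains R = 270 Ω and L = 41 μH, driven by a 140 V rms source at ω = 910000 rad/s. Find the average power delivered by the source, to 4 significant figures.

71.23 W

X_L = ωL = 37.31 Ω
Z = 270.0 + j37.31 Ω
|Z| = √(270.0² + 37.31²) = 272.6 Ω
∠Z = arctan(37.31/270.0) = 7.868°
I = V/|Z| = 513.6 mA
P = VI cos φ = 140 × 0.5136 × cos(7.868°) = 71.23 W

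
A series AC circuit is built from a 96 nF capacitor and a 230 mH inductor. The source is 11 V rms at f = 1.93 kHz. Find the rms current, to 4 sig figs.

5.699 mA

ω = 2πf = 12130 rad/s
X_L = ωL = 2789 Ω
X_C = 1/(ωC) = 859.0 Ω
Net reactance X = X_L − X_C = 1930 Ω
Z = j1930 Ω
|Z| = √(0² + 1930²) = 1930 Ω
I = V/|Z| = 11/1930 = 5.699 mA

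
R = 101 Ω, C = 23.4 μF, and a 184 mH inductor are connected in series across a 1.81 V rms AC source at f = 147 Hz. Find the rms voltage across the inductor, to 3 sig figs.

ω = 2πf = 923.6 rad/s
X_L = ωL = 170 Ω
X_C = 1/(ωC) = 46.3 Ω
Net reactance X = X_L − X_C = 124 Ω
Z = 101 + j124 Ω
|Z| = √(101² + 124²) = 160 Ω
I = V/|Z| = 11.3 mA
V_L = I·|Z_L| = 0.0113 × 170 = 1.93 V

1.93 V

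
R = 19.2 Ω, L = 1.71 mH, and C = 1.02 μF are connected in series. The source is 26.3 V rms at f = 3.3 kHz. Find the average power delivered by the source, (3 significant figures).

26.1 W

ω = 2πf = 20730 rad/s
X_L = ωL = 35.5 Ω
X_C = 1/(ωC) = 47.3 Ω
Net reactance X = X_L − X_C = -11.8 Ω
Z = 19.2 − j11.8 Ω
|Z| = √(19.2² + 11.8²) = 22.6 Ω
∠Z = arctan(-11.8/19.2) = -31.6°
I = V/|Z| = 1.17 A
P = VI cos φ = 26.3 × 1.17 × cos(-31.6°) = 26.1 W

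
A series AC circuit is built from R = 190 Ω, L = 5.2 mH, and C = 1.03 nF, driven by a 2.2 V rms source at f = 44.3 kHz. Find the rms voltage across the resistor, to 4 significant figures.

0.2040 V

ω = 2πf = 278300 rad/s
X_L = ωL = 1447 Ω
X_C = 1/(ωC) = 3488 Ω
Net reactance X = X_L − X_C = -2041 Ω
Z = 190.0 − j2041 Ω
|Z| = √(190.0² + 2041²) = 2049 Ω
I = V/|Z| = 1.073 mA
V_R = I·|Z_R| = 0.001073 × 190.0 = 0.2040 V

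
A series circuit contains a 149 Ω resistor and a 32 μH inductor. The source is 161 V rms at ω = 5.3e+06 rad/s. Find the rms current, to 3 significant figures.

X_L = ωL = 170 Ω
Z = 149 + j170 Ω
|Z| = √(149² + 170²) = 226 Ω
I = V/|Z| = 161/226 = 713 mA

713 mA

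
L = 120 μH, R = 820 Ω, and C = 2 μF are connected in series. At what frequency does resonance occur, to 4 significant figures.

ω₀ = 1/√(LC) = 1/√(0.00012 × 2e-06) = 64550 rad/s
f₀ = ω₀/(2π) = 10.27 kHz

10.27 kHz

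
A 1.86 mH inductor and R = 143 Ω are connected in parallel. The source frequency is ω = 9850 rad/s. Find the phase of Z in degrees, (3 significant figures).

82.7°

X_L = ωL = 18.3 Ω
Parallel: admittances add. Y = 1/R + 1/(jωL)
Y = (0.00699 − j0.0546) S
|Y| = 0.0550 S → |Z| = 1/|Y| = 18.2 Ω, ∠Z = −∠Y = 82.7°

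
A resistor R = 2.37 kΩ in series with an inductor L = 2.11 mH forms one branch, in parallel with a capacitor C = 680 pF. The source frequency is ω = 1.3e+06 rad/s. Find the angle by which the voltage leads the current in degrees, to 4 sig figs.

-75.05°

X_L = ωL = 2743 Ω
X_C = 1/(ωC) = 1131 Ω
Branch 1 (R+jX_L): Z₁ = 2370 + j2743 Ω, |Z₁| = 3625 Ω
Branch 2 (−jX_C): Z₂ = −j1131 Ω
Parallel: Z = Z₁Z₂/(Z₁+Z₂), |Z| = 1431 Ω, ∠Z = -75.05°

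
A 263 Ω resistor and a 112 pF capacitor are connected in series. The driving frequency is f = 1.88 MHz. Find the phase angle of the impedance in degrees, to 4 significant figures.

ω = 2πf = 1.181e+07 rad/s
X_C = 1/(ωC) = 755.9 Ω
Z = 263.0 − j755.9 Ω
|Z| = √(263.0² + 755.9²) = 800.3 Ω
∠Z = arctan(-755.9/263.0) = -70.81°

-70.81°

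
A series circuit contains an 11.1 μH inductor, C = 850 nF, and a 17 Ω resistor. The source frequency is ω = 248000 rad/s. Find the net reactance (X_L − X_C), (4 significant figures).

X_L = ωL = 2.753 Ω
X_C = 1/(ωC) = 4.744 Ω
X = 2.753 − 4.744 = -1.991 Ω

-1.991 Ω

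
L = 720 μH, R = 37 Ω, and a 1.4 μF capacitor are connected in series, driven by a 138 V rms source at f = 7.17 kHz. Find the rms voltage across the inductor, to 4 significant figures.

110.4 V

ω = 2πf = 45050 rad/s
X_L = ωL = 32.44 Ω
X_C = 1/(ωC) = 15.86 Ω
Net reactance X = X_L − X_C = 16.58 Ω
Z = 37.00 + j16.58 Ω
|Z| = √(37.00² + 16.58²) = 40.55 Ω
I = V/|Z| = 3.404 A
V_L = I·|Z_L| = 3.404 × 32.44 = 110.4 V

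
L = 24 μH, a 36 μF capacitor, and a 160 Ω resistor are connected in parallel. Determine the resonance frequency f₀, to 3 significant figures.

ω₀ = 1/√(LC) = 1/√(2.4e-05 × 3.6e-05) = 34020 rad/s
f₀ = ω₀/(2π) = 5.41 kHz

5.41 kHz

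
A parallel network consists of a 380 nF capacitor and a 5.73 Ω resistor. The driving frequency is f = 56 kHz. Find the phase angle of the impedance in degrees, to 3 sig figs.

-37.5°

ω = 2πf = 351900 rad/s
X_C = 1/(ωC) = 7.48 Ω
Parallel: admittances add. Y = 1/R + jωC
Y = (0.175 + j0.134) S
|Y| = 0.220 S → |Z| = 1/|Y| = 4.55 Ω, ∠Z = −∠Y = -37.5°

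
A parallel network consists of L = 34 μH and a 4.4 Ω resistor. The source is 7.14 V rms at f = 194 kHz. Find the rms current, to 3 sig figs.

ω = 2πf = 1.219e+06 rad/s
X_L = ωL = 41.4 Ω
Parallel: admittances add. Y = 1/R + 1/(jωL)
Y = (0.227 − j0.0241) S
|Y| = 0.229 S → |Z| = 1/|Y| = 4.38 Ω, ∠Z = −∠Y = 6.06°
I = V/|Z| = 7.14/4.38 = 1.63 A

1.63 A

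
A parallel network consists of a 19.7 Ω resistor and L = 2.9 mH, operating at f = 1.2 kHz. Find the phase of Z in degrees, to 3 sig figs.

42.0°

ω = 2πf = 7540 rad/s
X_L = ωL = 21.9 Ω
Parallel: admittances add. Y = 1/R + 1/(jωL)
Y = (0.0508 − j0.0457) S
|Y| = 0.0683 S → |Z| = 1/|Y| = 14.6 Ω, ∠Z = −∠Y = 42.0°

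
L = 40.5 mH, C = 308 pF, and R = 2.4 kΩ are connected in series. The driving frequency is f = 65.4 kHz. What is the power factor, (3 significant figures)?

0.265

ω = 2πf = 410900 rad/s
X_L = ωL = 16600 Ω
X_C = 1/(ωC) = 7900 Ω
Net reactance X = X_L − X_C = 8740 Ω
Z = 2400 + j8740 Ω
|Z| = √(2400² + 8740²) = 9060 Ω
∠Z = arctan(8740/2400) = 74.6°
cos φ = cos(74.6°) = 0.265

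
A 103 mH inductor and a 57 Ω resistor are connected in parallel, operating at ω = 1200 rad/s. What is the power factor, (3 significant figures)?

X_L = ωL = 124 Ω
Parallel: admittances add. Y = 1/R + 1/(jωL)
Y = (0.0175 − j0.00809) S
|Y| = 0.0193 S → |Z| = 1/|Y| = 51.8 Ω, ∠Z = −∠Y = 24.8°
cos φ = cos(24.8°) = 0.908

0.908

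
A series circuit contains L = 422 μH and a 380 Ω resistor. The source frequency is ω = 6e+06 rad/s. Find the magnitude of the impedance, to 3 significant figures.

2560 Ω

X_L = ωL = 2530 Ω
Z = 380 + j2530 Ω
|Z| = √(380² + 2530²) = 2560 Ω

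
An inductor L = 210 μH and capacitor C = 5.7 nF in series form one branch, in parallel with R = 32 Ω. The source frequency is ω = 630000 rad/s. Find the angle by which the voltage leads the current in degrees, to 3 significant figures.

X_L = ωL = 132 Ω
X_C = 1/(ωC) = 278 Ω
Branch 1: Z₁ = R = 32.0 Ω
Branch 2 (series LC): Z₂ = j(X_L − X_C) = −j146 Ω
Parallel: Z = Z₁Z₂/(Z₁+Z₂), |Z| = 31.3 Ω, ∠Z = -12.3°

-12.3°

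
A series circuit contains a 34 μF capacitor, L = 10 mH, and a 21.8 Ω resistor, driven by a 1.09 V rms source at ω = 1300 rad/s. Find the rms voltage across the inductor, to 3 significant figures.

0.595 V

X_L = ωL = 13.0 Ω
X_C = 1/(ωC) = 22.6 Ω
Net reactance X = X_L − X_C = -9.62 Ω
Z = 21.8 − j9.62 Ω
|Z| = √(21.8² + 9.62²) = 23.8 Ω
I = V/|Z| = 45.7 mA
V_L = I·|Z_L| = 0.0457 × 13.0 = 0.595 V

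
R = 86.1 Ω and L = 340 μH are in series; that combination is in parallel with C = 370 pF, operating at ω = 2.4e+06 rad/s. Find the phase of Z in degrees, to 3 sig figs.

68.5°

X_L = ωL = 816 Ω
X_C = 1/(ωC) = 1130 Ω
Branch 1 (R+jX_L): Z₁ = 86.1 + j816 Ω, |Z₁| = 821 Ω
Branch 2 (−jX_C): Z₂ = −j1130 Ω
Parallel: Z = Z₁Z₂/(Z₁+Z₂), |Z| = 2870 Ω, ∠Z = 68.5°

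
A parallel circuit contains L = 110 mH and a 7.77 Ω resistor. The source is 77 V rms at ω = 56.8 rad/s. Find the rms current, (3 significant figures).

X_L = ωL = 6.25 Ω
Parallel: admittances add. Y = 1/R + 1/(jωL)
Y = (0.129 − j0.160) S
|Y| = 0.205 S → |Z| = 1/|Y| = 4.87 Ω, ∠Z = −∠Y = 51.2°
I = V/|Z| = 77/4.87 = 15.8 A

15.8 A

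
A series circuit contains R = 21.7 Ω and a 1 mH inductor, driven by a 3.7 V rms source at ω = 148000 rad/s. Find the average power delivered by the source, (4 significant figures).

X_L = ωL = 148.0 Ω
Z = 21.70 + j148.0 Ω
|Z| = √(21.70² + 148.0²) = 149.6 Ω
∠Z = arctan(148.0/21.70) = 81.66°
I = V/|Z| = 24.74 mA
P = VI cos φ = 3.7 × 0.02474 × cos(81.66°) = 13.28 mW

13.28 mW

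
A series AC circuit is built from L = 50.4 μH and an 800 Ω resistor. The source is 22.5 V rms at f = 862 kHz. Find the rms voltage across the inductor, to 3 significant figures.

ω = 2πf = 5.416e+06 rad/s
X_L = ωL = 273 Ω
Z = 800 + j273 Ω
|Z| = √(800² + 273²) = 845 Ω
I = V/|Z| = 26.6 mA
V_L = I·|Z_L| = 0.0266 × 273 = 7.27 V

7.27 V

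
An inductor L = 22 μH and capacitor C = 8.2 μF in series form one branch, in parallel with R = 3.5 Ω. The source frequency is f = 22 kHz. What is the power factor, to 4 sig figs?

ω = 2πf = 138200 rad/s
X_L = ωL = 3.041 Ω
X_C = 1/(ωC) = 0.8822 Ω
Branch 1: Z₁ = R = 3.500 Ω
Branch 2 (series LC): Z₂ = j(X_L − X_C) = j2.159 Ω
Parallel: Z = Z₁Z₂/(Z₁+Z₂), |Z| = 1.837 Ω, ∠Z = 58.33°
cos φ = cos(58.33°) = 0.5250

0.5250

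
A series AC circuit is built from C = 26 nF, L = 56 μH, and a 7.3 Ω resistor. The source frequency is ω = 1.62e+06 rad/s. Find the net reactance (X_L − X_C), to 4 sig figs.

X_L = ωL = 90.72 Ω
X_C = 1/(ωC) = 23.74 Ω
X = 90.72 − 23.74 = 66.98 Ω

66.98 Ω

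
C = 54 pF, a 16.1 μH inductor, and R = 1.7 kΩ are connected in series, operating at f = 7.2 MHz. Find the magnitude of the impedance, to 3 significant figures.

ω = 2πf = 4.524e+07 rad/s
X_L = ωL = 728 Ω
X_C = 1/(ωC) = 409 Ω
Net reactance X = X_L − X_C = 319 Ω
Z = 1700 + j319 Ω
|Z| = √(1700² + 319²) = 1730 Ω

1730 Ω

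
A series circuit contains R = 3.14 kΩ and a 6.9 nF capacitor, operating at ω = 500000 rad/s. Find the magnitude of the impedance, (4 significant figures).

X_C = 1/(ωC) = 289.9 Ω
Z = 3140 − j289.9 Ω
|Z| = √(3140² + 289.9²) = 3153 Ω

3153 Ω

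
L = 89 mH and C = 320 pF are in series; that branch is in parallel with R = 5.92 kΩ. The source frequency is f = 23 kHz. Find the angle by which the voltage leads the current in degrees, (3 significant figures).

ω = 2πf = 144500 rad/s
X_L = ωL = 12900 Ω
X_C = 1/(ωC) = 21600 Ω
Branch 1: Z₁ = R = 5920 Ω
Branch 2 (series LC): Z₂ = j(X_L − X_C) = −j8760 Ω
Parallel: Z = Z₁Z₂/(Z₁+Z₂), |Z| = 4910 Ω, ∠Z = -34.0°

-34.0°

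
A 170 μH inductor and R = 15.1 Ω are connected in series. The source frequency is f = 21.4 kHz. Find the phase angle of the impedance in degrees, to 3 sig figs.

56.6°

ω = 2πf = 134500 rad/s
X_L = ωL = 22.9 Ω
Z = 15.1 + j22.9 Ω
|Z| = √(15.1² + 22.9²) = 27.4 Ω
∠Z = arctan(22.9/15.1) = 56.6°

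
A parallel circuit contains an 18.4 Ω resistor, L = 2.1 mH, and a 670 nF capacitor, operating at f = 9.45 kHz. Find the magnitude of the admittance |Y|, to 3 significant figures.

62.9 mS

ω = 2πf = 59380 rad/s
X_L = ωL = 125 Ω
X_C = 1/(ωC) = 25.1 Ω
Parallel: admittances add. Y = 1/R + 1/(jωL) + jωC
Y = (0.0543 + j0.0318) S
|Y| = 0.0629 S → |Z| = 1/|Y| = 15.9 Ω, ∠Z = −∠Y = -30.3°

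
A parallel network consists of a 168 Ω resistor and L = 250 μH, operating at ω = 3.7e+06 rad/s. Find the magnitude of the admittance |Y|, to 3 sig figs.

X_L = ωL = 925 Ω
Parallel: admittances add. Y = 1/R + 1/(jωL)
Y = (0.00595 − j0.00108) S
|Y| = 0.00605 S → |Z| = 1/|Y| = 165 Ω, ∠Z = −∠Y = 10.3°

6.05 mS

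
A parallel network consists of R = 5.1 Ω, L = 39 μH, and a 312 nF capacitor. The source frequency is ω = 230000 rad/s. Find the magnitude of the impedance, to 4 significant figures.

4.998 Ω

X_L = ωL = 8.970 Ω
X_C = 1/(ωC) = 13.94 Ω
Parallel: admittances add. Y = 1/R + 1/(jωL) + jωC
Y = (0.1961 − j0.03972) S
|Y| = 0.2001 S → |Z| = 1/|Y| = 4.998 Ω, ∠Z = −∠Y = 11.45°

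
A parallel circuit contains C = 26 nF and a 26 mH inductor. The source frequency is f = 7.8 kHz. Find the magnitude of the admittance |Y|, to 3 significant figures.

489 μS

ω = 2πf = 49010 rad/s
X_L = ωL = 1270 Ω
X_C = 1/(ωC) = 785 Ω
Parallel: admittances add. Y = 1/(jωL) + jωC
Y = (0 + j0.000489) S
|Y| = 0.000489 S → |Z| = 1/|Y| = 2040 Ω, ∠Z = −∠Y = -90.0°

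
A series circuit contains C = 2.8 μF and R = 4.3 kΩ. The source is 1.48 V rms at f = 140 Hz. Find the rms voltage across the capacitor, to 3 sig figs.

0.139 V

ω = 2πf = 879.6 rad/s
X_C = 1/(ωC) = 406 Ω
Z = 4300 − j406 Ω
|Z| = √(4300² + 406²) = 4320 Ω
I = V/|Z| = 343 μA
V_C = I·|Z_C| = 0.000343 × 406 = 0.139 V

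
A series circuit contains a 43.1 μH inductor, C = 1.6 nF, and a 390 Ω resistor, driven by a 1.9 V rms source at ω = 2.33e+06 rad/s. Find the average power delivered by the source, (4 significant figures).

7.810 mW

X_L = ωL = 100.4 Ω
X_C = 1/(ωC) = 268.2 Ω
Net reactance X = X_L − X_C = -167.8 Ω
Z = 390.0 − j167.8 Ω
|Z| = √(390.0² + 167.8²) = 424.6 Ω
∠Z = arctan(-167.8/390.0) = -23.28°
I = V/|Z| = 4.475 mA
P = VI cos φ = 1.9 × 0.004475 × cos(-23.28°) = 7.810 mW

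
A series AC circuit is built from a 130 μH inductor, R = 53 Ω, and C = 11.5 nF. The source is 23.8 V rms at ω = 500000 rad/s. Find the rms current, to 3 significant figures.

196 mA

X_L = ωL = 65.0 Ω
X_C = 1/(ωC) = 174 Ω
Net reactance X = X_L − X_C = -109 Ω
Z = 53.0 − j109 Ω
|Z| = √(53.0² + 109²) = 121 Ω
I = V/|Z| = 23.8/121 = 196 mA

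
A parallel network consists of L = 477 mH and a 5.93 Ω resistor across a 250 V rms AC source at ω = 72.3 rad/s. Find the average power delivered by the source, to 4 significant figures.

10.54 kW

X_L = ωL = 34.49 Ω
Parallel: admittances add. Y = 1/R + 1/(jωL)
Y = (0.1686 − j0.02900) S
|Y| = 0.1711 S → |Z| = 1/|Y| = 5.844 Ω, ∠Z = −∠Y = 9.757°
I = V/|Z| = 42.78 A
P = VI cos φ = 250 × 42.78 × cos(9.757°) = 10.54 kW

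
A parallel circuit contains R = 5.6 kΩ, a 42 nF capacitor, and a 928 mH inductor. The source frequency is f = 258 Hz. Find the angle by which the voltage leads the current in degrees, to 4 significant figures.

73.34°

ω = 2πf = 1621 rad/s
X_L = ωL = 1504 Ω
X_C = 1/(ωC) = 14690 Ω
Parallel: admittances add. Y = 1/R + 1/(jωL) + jωC
Y = (0.0001786 − j0.0005967) S
|Y| = 0.0006228 S → |Z| = 1/|Y| = 1606 Ω, ∠Z = −∠Y = 73.34°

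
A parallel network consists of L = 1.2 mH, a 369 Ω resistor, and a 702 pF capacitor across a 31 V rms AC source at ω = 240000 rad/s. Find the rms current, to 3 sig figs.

X_L = ωL = 288 Ω
X_C = 1/(ωC) = 5940 Ω
Parallel: admittances add. Y = 1/R + 1/(jωL) + jωC
Y = (0.00271 − j0.00330) S
|Y| = 0.00427 S → |Z| = 1/|Y| = 234 Ω, ∠Z = −∠Y = 50.6°
I = V/|Z| = 31/234 = 132 mA

132 mA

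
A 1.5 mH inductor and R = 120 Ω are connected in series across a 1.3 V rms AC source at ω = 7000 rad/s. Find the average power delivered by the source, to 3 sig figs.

X_L = ωL = 10.5 Ω
Z = 120 + j10.5 Ω
|Z| = √(120² + 10.5²) = 120 Ω
∠Z = arctan(10.5/120) = 5.00°
I = V/|Z| = 10.8 mA
P = VI cos φ = 1.3 × 0.0108 × cos(5.00°) = 14.0 mW

14.0 mW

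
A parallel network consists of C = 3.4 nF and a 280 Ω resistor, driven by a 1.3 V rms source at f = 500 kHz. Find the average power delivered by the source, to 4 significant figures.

ω = 2πf = 3.142e+06 rad/s
X_C = 1/(ωC) = 93.62 Ω
Parallel: admittances add. Y = 1/R + jωC
Y = (0.003571 + j0.01068) S
|Y| = 0.01126 S → |Z| = 1/|Y| = 88.79 Ω, ∠Z = −∠Y = -71.51°
I = V/|Z| = 14.64 mA
P = VI cos φ = 1.3 × 0.01464 × cos(-71.51°) = 6.036 mW

6.036 mW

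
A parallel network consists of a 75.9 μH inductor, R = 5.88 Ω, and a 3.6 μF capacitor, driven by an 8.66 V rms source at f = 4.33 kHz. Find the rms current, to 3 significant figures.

ω = 2πf = 27210 rad/s
X_L = ωL = 2.06 Ω
X_C = 1/(ωC) = 10.2 Ω
Parallel: admittances add. Y = 1/R + 1/(jωL) + jωC
Y = (0.170 − j0.386) S
|Y| = 0.422 S → |Z| = 1/|Y| = 2.37 Ω, ∠Z = −∠Y = 66.2°
I = V/|Z| = 8.66/2.37 = 3.66 A

3.66 A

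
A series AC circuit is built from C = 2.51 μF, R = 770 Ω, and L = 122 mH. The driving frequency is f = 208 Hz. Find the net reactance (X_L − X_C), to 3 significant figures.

ω = 2πf = 1307 rad/s
X_L = ωL = 159 Ω
X_C = 1/(ωC) = 305 Ω
X = 159 − 305 = -145 Ω

-145 Ω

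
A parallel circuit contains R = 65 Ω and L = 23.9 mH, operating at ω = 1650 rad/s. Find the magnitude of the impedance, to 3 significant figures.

X_L = ωL = 39.4 Ω
Parallel: admittances add. Y = 1/R + 1/(jωL)
Y = (0.0154 − j0.0254) S
|Y| = 0.0297 S → |Z| = 1/|Y| = 33.7 Ω, ∠Z = −∠Y = 58.8°

33.7 Ω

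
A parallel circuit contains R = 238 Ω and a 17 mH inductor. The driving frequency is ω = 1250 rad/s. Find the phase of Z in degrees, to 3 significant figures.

84.9°

X_L = ωL = 21.2 Ω
Parallel: admittances add. Y = 1/R + 1/(jωL)
Y = (0.00420 − j0.0471) S
|Y| = 0.0472 S → |Z| = 1/|Y| = 21.2 Ω, ∠Z = −∠Y = 84.9°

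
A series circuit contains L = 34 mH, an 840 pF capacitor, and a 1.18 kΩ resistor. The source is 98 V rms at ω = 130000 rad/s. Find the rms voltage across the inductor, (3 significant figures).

X_L = ωL = 4420 Ω
X_C = 1/(ωC) = 9160 Ω
Net reactance X = X_L − X_C = -4740 Ω
Z = 1180 − j4740 Ω
|Z| = √(1180² + 4740²) = 4880 Ω
I = V/|Z| = 20.1 mA
V_L = I·|Z_L| = 0.0201 × 4420 = 88.7 V

88.7 V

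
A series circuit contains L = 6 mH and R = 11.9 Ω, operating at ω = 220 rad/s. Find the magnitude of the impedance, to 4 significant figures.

11.97 Ω

X_L = ωL = 1.320 Ω
Z = 11.90 + j1.320 Ω
|Z| = √(11.90² + 1.320²) = 11.97 Ω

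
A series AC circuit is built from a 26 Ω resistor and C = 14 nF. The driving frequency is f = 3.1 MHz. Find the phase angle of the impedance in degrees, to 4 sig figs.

ω = 2πf = 1.948e+07 rad/s
X_C = 1/(ωC) = 3.667 Ω
Z = 26.00 − j3.667 Ω
|Z| = √(26.00² + 3.667²) = 26.26 Ω
∠Z = arctan(-3.667/26.00) = -8.028°

-8.028°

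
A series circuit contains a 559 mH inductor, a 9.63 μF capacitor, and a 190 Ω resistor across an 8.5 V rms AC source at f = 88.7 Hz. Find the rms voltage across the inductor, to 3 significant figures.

11.6 V

ω = 2πf = 557.3 rad/s
X_L = ωL = 312 Ω
X_C = 1/(ωC) = 186 Ω
Net reactance X = X_L − X_C = 125 Ω
Z = 190 + j125 Ω
|Z| = √(190² + 125²) = 228 Ω
I = V/|Z| = 37.4 mA
V_L = I·|Z_L| = 0.0374 × 312 = 11.6 V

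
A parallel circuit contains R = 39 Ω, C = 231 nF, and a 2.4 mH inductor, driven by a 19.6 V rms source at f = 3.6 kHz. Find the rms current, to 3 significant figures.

ω = 2πf = 22620 rad/s
X_L = ωL = 54.3 Ω
X_C = 1/(ωC) = 191 Ω
Parallel: admittances add. Y = 1/R + 1/(jωL) + jωC
Y = (0.0256 − j0.0132) S
|Y| = 0.0288 S → |Z| = 1/|Y| = 34.7 Ω, ∠Z = −∠Y = 27.2°
I = V/|Z| = 19.6/34.7 = 565 mA

565 mA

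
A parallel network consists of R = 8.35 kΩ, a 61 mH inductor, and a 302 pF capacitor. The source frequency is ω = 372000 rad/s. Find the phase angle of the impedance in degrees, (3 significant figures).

-29.7°

X_L = ωL = 22700 Ω
X_C = 1/(ωC) = 8900 Ω
Parallel: admittances add. Y = 1/R + 1/(jωL) + jωC
Y = (0.000120 + j6.83e-05) S
|Y| = 0.000138 S → |Z| = 1/|Y| = 7250 Ω, ∠Z = −∠Y = -29.7°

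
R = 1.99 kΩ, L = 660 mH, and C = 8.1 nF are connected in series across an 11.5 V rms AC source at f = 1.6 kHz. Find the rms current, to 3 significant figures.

ω = 2πf = 10050 rad/s
X_L = ωL = 6640 Ω
X_C = 1/(ωC) = 12300 Ω
Net reactance X = X_L − X_C = -5650 Ω
Z = 1990 − j5650 Ω
|Z| = √(1990² + 5650²) = 5990 Ω
I = V/|Z| = 11.5/5990 = 1.92 mA

1.92 mA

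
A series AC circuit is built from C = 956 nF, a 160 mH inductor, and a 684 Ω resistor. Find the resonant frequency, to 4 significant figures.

ω₀ = 1/√(LC) = 1/√(0.16 × 9.56e-07) = 2557 rad/s
f₀ = ω₀/(2π) = 406.9 Hz

406.9 Hz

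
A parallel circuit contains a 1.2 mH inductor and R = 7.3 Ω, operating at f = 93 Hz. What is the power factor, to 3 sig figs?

ω = 2πf = 584.3 rad/s
X_L = ωL = 0.701 Ω
Parallel: admittances add. Y = 1/R + 1/(jωL)
Y = (0.137 − j1.43) S
|Y| = 1.43 S → |Z| = 1/|Y| = 0.698 Ω, ∠Z = −∠Y = 84.5°
cos φ = cos(84.5°) = 0.0956

0.0956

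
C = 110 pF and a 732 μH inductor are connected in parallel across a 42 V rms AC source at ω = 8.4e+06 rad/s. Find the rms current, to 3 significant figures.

X_L = ωL = 6150 Ω
X_C = 1/(ωC) = 1080 Ω
Parallel: admittances add. Y = 1/(jωL) + jωC
Y = (0 + j0.000761) S
|Y| = 0.000761 S → |Z| = 1/|Y| = 1310 Ω, ∠Z = −∠Y = -90.0°
I = V/|Z| = 42/1310 = 32.0 mA

32.0 mA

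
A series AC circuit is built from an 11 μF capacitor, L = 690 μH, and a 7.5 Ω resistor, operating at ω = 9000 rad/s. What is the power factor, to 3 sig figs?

X_L = ωL = 6.21 Ω
X_C = 1/(ωC) = 10.1 Ω
Net reactance X = X_L − X_C = -3.89 Ω
Z = 7.50 − j3.89 Ω
|Z| = √(7.50² + 3.89²) = 8.45 Ω
∠Z = arctan(-3.89/7.50) = -27.4°
cos φ = cos(-27.4°) = 0.888

0.888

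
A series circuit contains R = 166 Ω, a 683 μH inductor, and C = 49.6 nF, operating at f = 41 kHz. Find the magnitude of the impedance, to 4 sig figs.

ω = 2πf = 257600 rad/s
X_L = ωL = 175.9 Ω
X_C = 1/(ωC) = 78.26 Ω
Net reactance X = X_L − X_C = 97.69 Ω
Z = 166.0 + j97.69 Ω
|Z| = √(166.0² + 97.69²) = 192.6 Ω

192.6 Ω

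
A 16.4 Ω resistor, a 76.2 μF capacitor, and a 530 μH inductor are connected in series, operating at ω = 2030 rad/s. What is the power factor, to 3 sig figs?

X_L = ωL = 1.08 Ω
X_C = 1/(ωC) = 6.46 Ω
Net reactance X = X_L − X_C = -5.39 Ω
Z = 16.4 − j5.39 Ω
|Z| = √(16.4² + 5.39²) = 17.3 Ω
∠Z = arctan(-5.39/16.4) = -18.2°
cos φ = cos(-18.2°) = 0.950

0.950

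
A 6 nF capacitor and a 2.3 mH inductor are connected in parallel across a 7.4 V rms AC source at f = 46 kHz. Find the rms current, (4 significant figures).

1.701 mA

ω = 2πf = 289000 rad/s
X_L = ωL = 664.8 Ω
X_C = 1/(ωC) = 576.6 Ω
Parallel: admittances add. Y = 1/(jωL) + jωC
Y = (0 + j0.0002299) S
|Y| = 0.0002299 S → |Z| = 1/|Y| = 4350 Ω, ∠Z = −∠Y = -90.00°
I = V/|Z| = 7.4/4350 = 1.701 mA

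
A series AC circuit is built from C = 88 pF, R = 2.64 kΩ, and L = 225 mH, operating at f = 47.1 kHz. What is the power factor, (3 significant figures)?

ω = 2πf = 295900 rad/s
X_L = ωL = 66600 Ω
X_C = 1/(ωC) = 38400 Ω
Net reactance X = X_L − X_C = 28200 Ω
Z = 2640 + j28200 Ω
|Z| = √(2640² + 28200²) = 28300 Ω
∠Z = arctan(28200/2640) = 84.6°
cos φ = cos(84.6°) = 0.0933

0.0933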